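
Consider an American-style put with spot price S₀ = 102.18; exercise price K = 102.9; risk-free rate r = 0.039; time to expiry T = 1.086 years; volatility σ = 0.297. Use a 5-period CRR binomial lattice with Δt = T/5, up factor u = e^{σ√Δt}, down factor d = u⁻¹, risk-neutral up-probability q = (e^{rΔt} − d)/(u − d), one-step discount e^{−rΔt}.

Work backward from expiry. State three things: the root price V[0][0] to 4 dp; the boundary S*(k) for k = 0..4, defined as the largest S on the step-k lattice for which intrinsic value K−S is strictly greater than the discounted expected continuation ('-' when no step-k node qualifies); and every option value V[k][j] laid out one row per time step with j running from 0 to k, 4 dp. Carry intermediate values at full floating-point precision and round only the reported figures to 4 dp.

Δt=0.21720, u=1.14845, d=0.87074, q=0.49608, disc=e^(-rΔt)=0.99156
k=5 terminal: V=max(K-S,0) → 51.7555 35.4432 13.9282 0.0000 0.0000 0.0000
k=4: j=0 S=58.7371 intr=44.1629 cont=43.2949 V=44.1629[EX]; j=1 S=77.4710 intr=25.4290 cont=24.5610 V=25.4290[EX]; j=2 S=102.1800 intr=0.7200 cont=6.9594 V=6.9594[hold]; j=3 S=134.7698 intr=0.0000 cont=0.0000 V=0.0000[hold]; j=4 S=177.7539 intr=0.0000 cont=0.0000 V=0.0000[hold]  S*(4)=77.4710
k=3: j=0 S=67.4568 intr=35.4432 cont=34.5752 V=35.4432[EX]; j=1 S=88.9718 intr=13.9282 cont=16.1294 V=16.1294[hold]; j=2 S=117.3490 intr=0.0000 cont=3.4774 V=3.4774[hold]; j=3 S=154.7768 intr=0.0000 cont=0.0000 V=0.0000[hold]  S*(3)=67.4568
k=2: j=0 S=77.4710 intr=25.4290 cont=25.6438 V=25.6438[hold]; j=1 S=102.1800 intr=0.7200 cont=9.7698 V=9.7698[hold]; j=2 S=134.7698 intr=0.0000 cont=1.7375 V=1.7375[hold]  S*(2)=-
k=1: j=0 S=88.9718 intr=13.9282 cont=17.6191 V=17.6191[hold]; j=1 S=117.3490 intr=0.0000 cont=5.7364 V=5.7364[hold]  S*(1)=-
k=0: j=0 S=102.1800 intr=0.7200 cont=11.6254 V=11.6254[hold]  S*(0)=-

price = 11.6254
boundary = - - - 67.4568 77.4710
tree:
11.6254
17.6191 5.7364
25.6438 9.7698 1.7375
35.4432 16.1294 3.4774 0.0000
44.1629 25.4290 6.9594 0.0000 0.0000
51.7555 35.4432 13.9282 0.0000 0.0000 0.0000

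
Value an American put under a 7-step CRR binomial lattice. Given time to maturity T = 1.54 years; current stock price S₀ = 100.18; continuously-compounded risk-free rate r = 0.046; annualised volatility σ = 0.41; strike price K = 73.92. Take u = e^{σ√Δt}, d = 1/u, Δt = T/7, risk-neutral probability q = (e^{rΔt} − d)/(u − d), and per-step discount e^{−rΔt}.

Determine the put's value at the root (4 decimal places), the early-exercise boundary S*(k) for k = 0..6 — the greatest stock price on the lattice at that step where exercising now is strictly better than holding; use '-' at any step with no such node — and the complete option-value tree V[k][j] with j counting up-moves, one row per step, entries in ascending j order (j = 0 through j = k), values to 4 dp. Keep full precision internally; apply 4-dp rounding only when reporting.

price = 5.9035
boundary = - - - - 46.4205 38.2994 46.4205
tree:
5.9035
9.0985 2.5449
13.6454 4.3336 0.6483
19.7846 7.2407 1.2555 0.0000
27.4995 11.7922 2.4313 0.0000 0.0000
35.6206 18.5181 4.7083 0.0000 0.0000 0.0000
42.3210 27.4995 9.1177 0.0000 0.0000 0.0000 0.0000
47.8491 35.6206 17.6564 0.0000 0.0000 0.0000 0.0000 0.0000

Δt=0.22000, u=1.21204, d=0.82505, q=0.47835, disc=e^(-rΔt)=0.98993
k=7 terminal: V=max(K-S,0) → 47.8491 35.6206 17.6564 0.0000 0.0000 0.0000 0.0000 0.0000
k=6: j=0 S=31.5990 intr=42.3210 cont=41.5767 V=42.3210[EX]; j=1 S=46.4205 intr=27.4995 cont=26.7552 V=27.4995[EX]; j=2 S=68.1939 intr=5.7261 cont=9.1177 V=9.1177[hold]; j=3 S=100.1800 intr=0.0000 cont=0.0000 V=0.0000[hold]; j=4 S=147.1692 intr=0.0000 cont=0.0000 V=0.0000[hold]; j=5 S=216.1985 intr=0.0000 cont=0.0000 V=0.0000[hold]; j=6 S=317.6058 intr=0.0000 cont=0.0000 V=0.0000[hold]  S*(6)=46.4205
k=5: j=0 S=38.2994 intr=35.6206 cont=34.8763 V=35.6206[EX]; j=1 S=56.2636 intr=17.6564 cont=18.5181 V=18.5181[hold]; j=2 S=82.6539 intr=0.0000 cont=4.7083 V=4.7083[hold]; j=3 S=121.4224 intr=0.0000 cont=0.0000 V=0.0000[hold]; j=4 S=178.3753 intr=0.0000 cont=0.0000 V=0.0000[hold]; j=5 S=262.0417 intr=0.0000 cont=0.0000 V=0.0000[hold]  S*(5)=38.2994
k=4: j=0 S=46.4205 intr=27.4995 cont=27.1633 V=27.4995[EX]; j=1 S=68.1939 intr=5.7261 cont=11.7922 V=11.7922[hold]; j=2 S=100.1800 intr=0.0000 cont=2.4313 V=2.4313[hold]; j=3 S=147.1692 intr=0.0000 cont=0.0000 V=0.0000[hold]; j=4 S=216.1985 intr=0.0000 cont=0.0000 V=0.0000[hold]  S*(4)=46.4205
k=3: j=0 S=56.2636 intr=17.6564 cont=19.7846 V=19.7846[hold]; j=1 S=82.6539 intr=0.0000 cont=7.2407 V=7.2407[hold]; j=2 S=121.4224 intr=0.0000 cont=1.2555 V=1.2555[hold]; j=3 S=178.3753 intr=0.0000 cont=0.0000 V=0.0000[hold]  S*(3)=-
k=2: j=0 S=68.1939 intr=5.7261 cont=13.6454 V=13.6454[hold]; j=1 S=100.1800 intr=0.0000 cont=4.3336 V=4.3336[hold]; j=2 S=147.1692 intr=0.0000 cont=0.6483 V=0.6483[hold]  S*(2)=-
k=1: j=0 S=82.6539 intr=0.0000 cont=9.0985 V=9.0985[hold]; j=1 S=121.4224 intr=0.0000 cont=2.5449 V=2.5449[hold]  S*(1)=-
k=0: j=0 S=100.1800 intr=0.0000 cont=5.9035 V=5.9035[hold]  S*(0)=-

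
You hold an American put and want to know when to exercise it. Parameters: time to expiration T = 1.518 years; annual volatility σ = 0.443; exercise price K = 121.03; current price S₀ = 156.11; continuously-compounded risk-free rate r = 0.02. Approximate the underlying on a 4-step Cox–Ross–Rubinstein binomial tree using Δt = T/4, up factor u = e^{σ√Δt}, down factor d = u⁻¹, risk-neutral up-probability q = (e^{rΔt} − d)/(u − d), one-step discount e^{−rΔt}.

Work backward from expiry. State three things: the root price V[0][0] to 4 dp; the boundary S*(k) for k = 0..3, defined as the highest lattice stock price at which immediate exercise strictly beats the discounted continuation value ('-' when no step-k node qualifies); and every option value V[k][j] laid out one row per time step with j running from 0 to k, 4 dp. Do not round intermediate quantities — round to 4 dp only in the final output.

Δt=0.37950, u=1.31377, d=0.76117, q=0.44598, disc=e^(-rΔt)=0.99244
k=4 terminal: V=max(K-S,0) → 68.6280 30.5840 0.0000 0.0000 0.0000
k=3: j=0 S=68.8444 intr=52.1856 cont=51.2704 V=52.1856[EX]; j=1 S=118.8256 intr=2.2044 cont=16.8160 V=16.8160[hold]; j=2 S=205.0932 intr=0.0000 cont=0.0000 V=0.0000[hold]; j=3 S=353.9913 intr=0.0000 cont=0.0000 V=0.0000[hold]  S*(3)=68.8444
k=2: j=0 S=90.4460 intr=30.5840 cont=36.1361 V=36.1361[hold]; j=1 S=156.1100 intr=0.0000 cont=9.2459 V=9.2459[hold]; j=2 S=269.4461 intr=0.0000 cont=0.0000 V=0.0000[hold]  S*(2)=-
k=1: j=0 S=118.8256 intr=2.2044 cont=23.9610 V=23.9610[hold]; j=1 S=205.0932 intr=0.0000 cont=5.0837 V=5.0837[hold]  S*(1)=-
k=0: j=0 S=156.1100 intr=0.0000 cont=15.4245 V=15.4245[hold]  S*(0)=-

price = 15.4245
boundary = - - - 68.8444
tree:
15.4245
23.9610 5.0837
36.1361 9.2459 0.0000
52.1856 16.8160 0.0000 0.0000
68.6280 30.5840 0.0000 0.0000 0.0000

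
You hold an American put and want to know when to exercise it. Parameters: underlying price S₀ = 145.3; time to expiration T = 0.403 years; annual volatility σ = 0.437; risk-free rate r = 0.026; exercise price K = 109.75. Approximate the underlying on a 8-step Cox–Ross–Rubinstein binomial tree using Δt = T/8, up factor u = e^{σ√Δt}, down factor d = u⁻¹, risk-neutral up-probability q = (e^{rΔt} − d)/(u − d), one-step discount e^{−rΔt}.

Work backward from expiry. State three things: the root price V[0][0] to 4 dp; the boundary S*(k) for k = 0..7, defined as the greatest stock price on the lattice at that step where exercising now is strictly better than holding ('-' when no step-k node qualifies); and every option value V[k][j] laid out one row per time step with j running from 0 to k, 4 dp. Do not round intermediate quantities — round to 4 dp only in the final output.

price = 2.7852
boundary = - - - - - - 80.6653 88.9782
tree:
2.7852
4.4186 1.0386
6.8665 1.8017 0.2220
10.4057 3.0843 0.4292 0.0000
15.2874 5.1912 0.8299 0.0000 0.0000
21.6053 8.5438 1.6047 0.0000 0.0000 0.0000
29.0847 13.6315 3.1030 0.0000 0.0000 0.0000 0.0000
36.6208 20.7718 6.0002 0.0000 0.0000 0.0000 0.0000 0.0000
43.4530 29.0847 11.6024 0.0000 0.0000 0.0000 0.0000 0.0000 0.0000

Δt=0.05038, u=1.10305, d=0.90657, q=0.48217, disc=e^(-rΔt)=0.99869
k=8 terminal: V=max(K-S,0) → 43.4530 29.0847 11.6024 0.0000 0.0000 0.0000 0.0000 0.0000 0.0000
k=7: j=0 S=73.1292 intr=36.6208 cont=36.4772 V=36.6208[EX]; j=1 S=88.9782 intr=20.7718 cont=20.6282 V=20.7718[EX]; j=2 S=108.2621 intr=1.4879 cont=6.0002 V=6.0002[hold]; j=3 S=131.7253 intr=0.0000 cont=0.0000 V=0.0000[hold]; j=4 S=160.2736 intr=0.0000 cont=0.0000 V=0.0000[hold]; j=5 S=195.0091 intr=0.0000 cont=0.0000 V=0.0000[hold]; j=6 S=237.2727 intr=0.0000 cont=0.0000 V=0.0000[hold]; j=7 S=288.6959 intr=0.0000 cont=0.0000 V=0.0000[hold]  S*(7)=88.9782
k=6: j=0 S=80.6653 intr=29.0847 cont=28.9410 V=29.0847[EX]; j=1 S=98.1476 intr=11.6024 cont=13.6315 V=13.6315[hold]; j=2 S=119.4188 intr=0.0000 cont=3.1030 V=3.1030[hold]; j=3 S=145.3000 intr=0.0000 cont=0.0000 V=0.0000[hold]; j=4 S=176.7903 intr=0.0000 cont=0.0000 V=0.0000[hold]; j=5 S=215.1054 intr=0.0000 cont=0.0000 V=0.0000[hold]; j=6 S=261.7244 intr=0.0000 cont=0.0000 V=0.0000[hold]  S*(6)=80.6653
k=5: j=0 S=88.9782 intr=20.7718 cont=21.6053 V=21.6053[hold]; j=1 S=108.2621 intr=1.4879 cont=8.5438 V=8.5438[hold]; j=2 S=131.7253 intr=0.0000 cont=1.6047 V=1.6047[hold]; j=3 S=160.2736 intr=0.0000 cont=0.0000 V=0.0000[hold]; j=4 S=195.0091 intr=0.0000 cont=0.0000 V=0.0000[hold]; j=5 S=237.2727 intr=0.0000 cont=0.0000 V=0.0000[hold]  S*(5)=-
k=4: j=0 S=98.1476 intr=11.6024 cont=15.2874 V=15.2874[hold]; j=1 S=119.4188 intr=0.0000 cont=5.1912 V=5.1912[hold]; j=2 S=145.3000 intr=0.0000 cont=0.8299 V=0.8299[hold]; j=3 S=176.7903 intr=0.0000 cont=0.0000 V=0.0000[hold]; j=4 S=215.1054 intr=0.0000 cont=0.0000 V=0.0000[hold]  S*(4)=-
k=3: j=0 S=108.2621 intr=1.4879 cont=10.4057 V=10.4057[hold]; j=1 S=131.7253 intr=0.0000 cont=3.0843 V=3.0843[hold]; j=2 S=160.2736 intr=0.0000 cont=0.4292 V=0.4292[hold]; j=3 S=195.0091 intr=0.0000 cont=0.0000 V=0.0000[hold]  S*(3)=-
k=2: j=0 S=119.4188 intr=0.0000 cont=6.8665 V=6.8665[hold]; j=1 S=145.3000 intr=0.0000 cont=1.8017 V=1.8017[hold]; j=2 S=176.7903 intr=0.0000 cont=0.2220 V=0.2220[hold]  S*(2)=-
k=1: j=0 S=131.7253 intr=0.0000 cont=4.4186 V=4.4186[hold]; j=1 S=160.2736 intr=0.0000 cont=1.0386 V=1.0386[hold]  S*(1)=-
k=0: j=0 S=145.3000 intr=0.0000 cont=2.7852 V=2.7852[hold]  S*(0)=-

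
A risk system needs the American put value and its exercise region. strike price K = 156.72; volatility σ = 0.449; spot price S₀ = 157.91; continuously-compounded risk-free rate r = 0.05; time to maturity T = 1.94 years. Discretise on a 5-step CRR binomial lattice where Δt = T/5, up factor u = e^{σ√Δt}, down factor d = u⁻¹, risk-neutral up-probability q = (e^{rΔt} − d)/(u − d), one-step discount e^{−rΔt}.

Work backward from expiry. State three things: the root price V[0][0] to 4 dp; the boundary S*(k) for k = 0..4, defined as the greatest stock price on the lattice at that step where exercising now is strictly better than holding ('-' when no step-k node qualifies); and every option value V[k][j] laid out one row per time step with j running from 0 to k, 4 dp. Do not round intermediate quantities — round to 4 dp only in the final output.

params: Δt=0.38800 u=1.32271 d=0.75603 q=0.46510 e^(-rΔt)=0.98079
t_5 payoffs: 117.7176 88.4832 37.3361 0.0000 0.0000 0.0000
t_4: node(4,0) S=51.5887 payoff=105.1313 vs cont=102.1202 → 105.1313 [stop]  node(4,1) S=90.2573 payoff=66.4627 vs cont=63.4517 → 66.4627 [stop]  node(4,2) S=157.9100 payoff=0.0000 vs cont=19.5873 → 19.5873 [wait]  node(4,3) S=276.2721 payoff=0.0000 vs cont=0.0000 → 0.0000 [wait]  node(4,4) S=483.3530 payoff=0.0000 vs cont=0.0000 → 0.0000 [wait]  ⇒ S*(4)=90.2573
t_3: node(3,0) S=68.2368 payoff=88.4832 vs cont=85.4722 → 88.4832 [stop]  node(3,1) S=119.3839 payoff=37.3361 vs cont=43.8029 → 43.8029 [wait]  node(3,2) S=208.8687 payoff=0.0000 vs cont=10.2759 → 10.2759 [wait]  node(3,3) S=365.4271 payoff=0.0000 vs cont=0.0000 → 0.0000 [wait]  ⇒ S*(3)=68.2368
t_2: node(2,0) S=90.2573 payoff=66.4627 vs cont=66.4016 → 66.4627 [stop]  node(2,1) S=157.9100 payoff=0.0000 vs cont=27.6675 → 27.6675 [wait]  node(2,2) S=276.2721 payoff=0.0000 vs cont=5.3910 → 5.3910 [wait]  ⇒ S*(2)=90.2573
t_1: node(1,0) S=119.3839 payoff=37.3361 vs cont=47.4888 → 47.4888 [wait]  node(1,1) S=208.8687 payoff=0.0000 vs cont=16.9742 → 16.9742 [wait]  ⇒ S*(1)=-
t_0: node(0,0) S=157.9100 payoff=0.0000 vs cont=32.6567 → 32.6567 [wait]  ⇒ S*(0)=-

price = 32.6567
boundary = - - 90.2573 68.2368 90.2573
tree:
32.6567
47.4888 16.9742
66.4627 27.6675 5.3910
88.4832 43.8029 10.2759 0.0000
105.1313 66.4627 19.5873 0.0000 0.0000
117.7176 88.4832 37.3361 0.0000 0.0000 0.0000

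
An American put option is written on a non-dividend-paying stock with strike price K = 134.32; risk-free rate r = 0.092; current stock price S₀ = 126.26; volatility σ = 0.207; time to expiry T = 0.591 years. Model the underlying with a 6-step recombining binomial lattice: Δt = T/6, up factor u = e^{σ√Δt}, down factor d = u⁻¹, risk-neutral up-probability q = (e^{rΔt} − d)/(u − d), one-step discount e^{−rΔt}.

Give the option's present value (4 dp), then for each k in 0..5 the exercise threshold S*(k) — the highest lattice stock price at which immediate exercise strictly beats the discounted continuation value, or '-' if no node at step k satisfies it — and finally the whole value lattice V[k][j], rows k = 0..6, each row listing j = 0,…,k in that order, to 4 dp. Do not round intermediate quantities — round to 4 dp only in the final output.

Δt=0.09850, u=1.06712, d=0.93710, q=0.55378, disc=e^(-rΔt)=0.99098
k=6 terminal: V=max(K-S,0) → 48.8175 36.9539 23.4442 8.0600 0.0000 0.0000 0.0000
k=5: j=0 S=91.2417 intr=43.0783 cont=41.8666 V=43.0783[EX]; j=1 S=103.9016 intr=30.4184 cont=29.2067 V=30.4184[EX]; j=2 S=118.3181 intr=16.0019 cont=14.7902 V=16.0019[EX]; j=3 S=134.7350 intr=0.0000 cont=3.5641 V=3.5641[hold]; j=4 S=153.4297 intr=0.0000 cont=0.0000 V=0.0000[hold]; j=5 S=174.7183 intr=0.0000 cont=0.0000 V=0.0000[hold]  S*(5)=118.3181
k=4: j=0 S=97.3661 intr=36.9539 cont=35.7422 V=36.9539[EX]; j=1 S=110.8758 intr=23.4442 cont=22.2325 V=23.4442[EX]; j=2 S=126.2600 intr=8.0600 cont=9.0319 V=9.0319[hold]; j=3 S=143.7788 intr=0.0000 cont=1.5761 V=1.5761[hold]; j=4 S=163.7284 intr=0.0000 cont=0.0000 V=0.0000[hold]  S*(4)=110.8758
k=3: j=0 S=103.9016 intr=30.4184 cont=29.2067 V=30.4184[EX]; j=1 S=118.3181 intr=16.0019 cont=15.3235 V=16.0019[EX]; j=2 S=134.7350 intr=0.0000 cont=4.8588 V=4.8588[hold]; j=3 S=153.4297 intr=0.0000 cont=0.6969 V=0.6969[hold]  S*(3)=118.3181
k=2: j=0 S=110.8758 intr=23.4442 cont=22.2325 V=23.4442[EX]; j=1 S=126.2600 intr=8.0600 cont=9.7424 V=9.7424[hold]; j=2 S=143.7788 intr=0.0000 cont=2.5310 V=2.5310[hold]  S*(2)=110.8758
k=1: j=0 S=118.3181 intr=16.0019 cont=15.7135 V=16.0019[EX]; j=1 S=134.7350 intr=0.0000 cont=5.6971 V=5.6971[hold]  S*(1)=118.3181
k=0: j=0 S=126.2600 intr=8.0600 cont=10.2025 V=10.2025[hold]  S*(0)=-

price = 10.2025
boundary = - 118.3181 110.8758 118.3181 110.8758 118.3181
tree:
10.2025
16.0019 5.6971
23.4442 9.7424 2.5310
30.4184 16.0019 4.8588 0.6969
36.9539 23.4442 9.0319 1.5761 0.0000
43.0783 30.4184 16.0019 3.5641 0.0000 0.0000
48.8175 36.9539 23.4442 8.0600 0.0000 0.0000 0.0000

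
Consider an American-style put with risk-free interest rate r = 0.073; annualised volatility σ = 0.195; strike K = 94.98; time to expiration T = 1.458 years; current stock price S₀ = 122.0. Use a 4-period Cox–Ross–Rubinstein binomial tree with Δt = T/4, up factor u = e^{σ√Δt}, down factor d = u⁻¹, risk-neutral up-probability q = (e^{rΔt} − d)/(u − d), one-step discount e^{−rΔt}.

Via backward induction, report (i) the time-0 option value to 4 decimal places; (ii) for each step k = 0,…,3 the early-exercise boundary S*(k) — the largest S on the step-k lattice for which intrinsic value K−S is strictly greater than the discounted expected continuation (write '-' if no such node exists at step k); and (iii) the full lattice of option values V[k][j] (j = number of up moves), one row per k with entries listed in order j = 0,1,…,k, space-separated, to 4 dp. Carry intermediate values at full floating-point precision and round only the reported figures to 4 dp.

Δt=0.36450, u=1.12494, d=0.88894, q=0.58486, disc=e^(-rΔt)=0.97374
k=4 terminal: V=max(K-S,0) → 18.7995 0.0000 0.0000 0.0000 0.0000
k=3: j=0 S=85.6984 intr=9.2816 cont=7.5995 V=9.2816[EX]; j=1 S=108.4503 intr=0.0000 cont=0.0000 V=0.0000[hold]; j=2 S=137.2426 intr=0.0000 cont=0.0000 V=0.0000[hold]; j=3 S=173.6789 intr=0.0000 cont=0.0000 V=0.0000[hold]  S*(3)=85.6984
k=2: j=0 S=96.4055 intr=0.0000 cont=3.7520 V=3.7520[hold]; j=1 S=122.0000 intr=0.0000 cont=0.0000 V=0.0000[hold]; j=2 S=154.3896 intr=0.0000 cont=0.0000 V=0.0000[hold]  S*(2)=-
k=1: j=0 S=108.4503 intr=0.0000 cont=1.5167 V=1.5167[hold]; j=1 S=137.2426 intr=0.0000 cont=0.0000 V=0.0000[hold]  S*(1)=-
k=0: j=0 S=122.0000 intr=0.0000 cont=0.6131 V=0.6131[hold]  S*(0)=-

price = 0.6131
boundary = - - - 85.6984
tree:
0.6131
1.5167 0.0000
3.7520 0.0000 0.0000
9.2816 0.0000 0.0000 0.0000
18.7995 0.0000 0.0000 0.0000 0.0000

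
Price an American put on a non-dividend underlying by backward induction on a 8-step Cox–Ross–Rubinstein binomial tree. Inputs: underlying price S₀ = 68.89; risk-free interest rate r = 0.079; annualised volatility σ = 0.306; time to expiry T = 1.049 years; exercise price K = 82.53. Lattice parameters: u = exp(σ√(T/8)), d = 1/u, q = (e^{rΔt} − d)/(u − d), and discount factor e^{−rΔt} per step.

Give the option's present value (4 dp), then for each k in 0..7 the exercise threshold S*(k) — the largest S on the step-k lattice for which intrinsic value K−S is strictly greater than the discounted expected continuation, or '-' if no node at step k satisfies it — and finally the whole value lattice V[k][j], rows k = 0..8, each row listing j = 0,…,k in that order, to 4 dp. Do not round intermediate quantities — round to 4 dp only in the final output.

price = 14.9791
boundary = - 61.6643 55.1964 61.6643 55.1964 61.6643 68.8900 61.6643
tree:
14.9791
20.8657 9.8286
27.3336 14.5853 5.6211
33.1230 20.8657 9.0623 2.5474
38.3052 27.3336 14.0791 4.5985 0.6992
42.9438 33.1230 20.8657 8.0773 1.4695 0.0000
47.0959 38.3052 27.3336 13.6400 3.0883 0.0000 0.0000
50.8125 42.9438 33.1230 20.8657 6.4903 0.0000 0.0000 0.0000
54.1393 47.0959 38.3052 27.3336 13.6400 0.0000 0.0000 0.0000 0.0000

params: Δt=0.13112 u=1.11718 d=0.89511 q=0.51922 e^(-rΔt)=0.98969
t_8 payoffs: 54.1393 47.0959 38.3052 27.3336 13.6400 0.0000 0.0000 0.0000 0.0000
t_7: node(7,0) S=31.7175 payoff=50.8125 vs cont=49.9620 → 50.8125 [stop]  node(7,1) S=39.5862 payoff=42.9438 vs cont=42.0933 → 42.9438 [stop]  node(7,2) S=49.4070 payoff=33.1230 vs cont=32.2725 → 33.1230 [stop]  node(7,3) S=61.6643 payoff=20.8657 vs cont=20.0152 → 20.8657 [stop]  node(7,4) S=76.9624 payoff=5.5676 vs cont=6.4903 → 6.4903 [wait]  node(7,5) S=96.0558 payoff=0.0000 vs cont=0.0000 → 0.0000 [wait]  node(7,6) S=119.8861 payoff=0.0000 vs cont=0.0000 → 0.0000 [wait]  node(7,7) S=149.6284 payoff=0.0000 vs cont=0.0000 → 0.0000 [wait]  ⇒ S*(7)=61.6643
t_6: node(6,0) S=35.4341 payoff=47.0959 vs cont=46.2454 → 47.0959 [stop]  node(6,1) S=44.2248 payoff=38.3052 vs cont=37.4547 → 38.3052 [stop]  node(6,2) S=55.1964 payoff=27.3336 vs cont=26.4830 → 27.3336 [stop]  node(6,3) S=68.8900 payoff=13.6400 vs cont=13.2636 → 13.6400 [stop]  node(6,4) S=85.9808 payoff=0.0000 vs cont=3.0883 → 3.0883 [wait]  node(6,5) S=107.3115 payoff=0.0000 vs cont=0.0000 → 0.0000 [wait]  node(6,6) S=133.9342 payoff=0.0000 vs cont=0.0000 → 0.0000 [wait]  ⇒ S*(6)=68.8900
t_5: node(5,0) S=39.5862 payoff=42.9438 vs cont=42.0933 → 42.9438 [stop]  node(5,1) S=49.4070 payoff=33.1230 vs cont=32.2725 → 33.1230 [stop]  node(5,2) S=61.6643 payoff=20.8657 vs cont=20.0152 → 20.8657 [stop]  node(5,3) S=76.9624 payoff=5.5676 vs cont=8.0773 → 8.0773 [wait]  node(5,4) S=96.0558 payoff=0.0000 vs cont=1.4695 → 1.4695 [wait]  node(5,5) S=119.8861 payoff=0.0000 vs cont=0.0000 → 0.0000 [wait]  ⇒ S*(5)=61.6643
t_4: node(4,0) S=44.2248 payoff=38.3052 vs cont=37.4547 → 38.3052 [stop]  node(4,1) S=55.1964 payoff=27.3336 vs cont=26.4830 → 27.3336 [stop]  node(4,2) S=68.8900 payoff=13.6400 vs cont=14.0791 → 14.0791 [wait]  node(4,3) S=85.9808 payoff=0.0000 vs cont=4.5985 → 4.5985 [wait]  node(4,4) S=107.3115 payoff=0.0000 vs cont=0.6992 → 0.6992 [wait]  ⇒ S*(4)=55.1964
t_3: node(3,0) S=49.4070 payoff=33.1230 vs cont=32.2725 → 33.1230 [stop]  node(3,1) S=61.6643 payoff=20.8657 vs cont=20.2409 → 20.8657 [stop]  node(3,2) S=76.9624 payoff=5.5676 vs cont=9.0623 → 9.0623 [wait]  node(3,3) S=96.0558 payoff=0.0000 vs cont=2.5474 → 2.5474 [wait]  ⇒ S*(3)=61.6643
t_2: node(2,0) S=55.1964 payoff=27.3336 vs cont=26.4830 → 27.3336 [stop]  node(2,1) S=68.8900 payoff=13.6400 vs cont=14.5853 → 14.5853 [wait]  node(2,2) S=85.9808 payoff=0.0000 vs cont=5.6211 → 5.6211 [wait]  ⇒ S*(2)=55.1964
t_1: node(1,0) S=61.6643 payoff=20.8657 vs cont=20.5010 → 20.8657 [stop]  node(1,1) S=76.9624 payoff=5.5676 vs cont=9.8286 → 9.8286 [wait]  ⇒ S*(1)=61.6643
t_0: node(0,0) S=68.8900 payoff=13.6400 vs cont=14.9791 → 14.9791 [wait]  ⇒ S*(0)=-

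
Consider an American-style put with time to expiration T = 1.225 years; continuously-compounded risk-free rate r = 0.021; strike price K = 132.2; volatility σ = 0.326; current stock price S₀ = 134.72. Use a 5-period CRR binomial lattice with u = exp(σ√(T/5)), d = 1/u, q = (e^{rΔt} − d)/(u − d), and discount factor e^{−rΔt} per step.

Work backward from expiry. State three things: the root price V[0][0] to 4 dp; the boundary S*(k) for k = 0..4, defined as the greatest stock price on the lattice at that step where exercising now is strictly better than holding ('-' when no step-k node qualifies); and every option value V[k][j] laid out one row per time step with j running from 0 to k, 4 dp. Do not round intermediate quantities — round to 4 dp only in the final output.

price = 17.3095
boundary = - - - 83.0226 97.5607
tree:
17.3095
25.5124 8.4548
36.2549 13.9472 2.4920
49.1774 22.4031 4.7771 0.0000
61.5491 34.6393 9.1577 0.0000 0.0000
72.0772 49.1774 17.5554 0.0000 0.0000 0.0000

Δt=0.24500  u=1.17511  d=0.85098  q=0.47566  discount=0.99487
step 5 (expiry): payoffs max(K−S,0) = 72.0772 49.1774 17.5554 0.0000 0.0000 0.0000
step 4: (k=4,j=0): S=70.6509, (K−S)⁺=61.5491, hold=60.8706 ⇒ V=61.5491 exercise | (k=4,j=1): S=97.5607, (K−S)⁺=34.6393, hold=33.9609 ⇒ V=34.6393 exercise | (k=4,j=2): S=134.7200, (K−S)⁺=0.0000, hold=9.1577 ⇒ V=9.1577 continue | (k=4,j=3): S=186.0326, (K−S)⁺=0.0000, hold=0.0000 ⇒ V=0.0000 continue | (k=4,j=4): S=256.8894, (K−S)⁺=0.0000, hold=0.0000 ⇒ V=0.0000 continue  boundary S*=97.5607
step 3: (k=3,j=0): S=83.0226, (K−S)⁺=49.1774, hold=48.4989 ⇒ V=49.1774 exercise | (k=3,j=1): S=114.6446, (K−S)⁺=17.5554, hold=22.4031 ⇒ V=22.4031 continue | (k=3,j=2): S=158.3108, (K−S)⁺=0.0000, hold=4.7771 ⇒ V=4.7771 continue | (k=3,j=3): S=218.6088, (K−S)⁺=0.0000, hold=0.0000 ⇒ V=0.0000 continue  boundary S*=83.0226
step 2: (k=2,j=0): S=97.5607, (K−S)⁺=34.6393, hold=36.2549 ⇒ V=36.2549 continue | (k=2,j=1): S=134.7200, (K−S)⁺=0.0000, hold=13.9472 ⇒ V=13.9472 continue | (k=2,j=2): S=186.0326, (K−S)⁺=0.0000, hold=2.4920 ⇒ V=2.4920 continue  boundary S*=-
step 1: (k=1,j=0): S=114.6446, (K−S)⁺=17.5554, hold=25.5124 ⇒ V=25.5124 continue | (k=1,j=1): S=158.3108, (K−S)⁺=0.0000, hold=8.4548 ⇒ V=8.4548 continue  boundary S*=-
step 0: (k=0,j=0): S=134.7200, (K−S)⁺=0.0000, hold=17.3095 ⇒ V=17.3095 continue  boundary S*=-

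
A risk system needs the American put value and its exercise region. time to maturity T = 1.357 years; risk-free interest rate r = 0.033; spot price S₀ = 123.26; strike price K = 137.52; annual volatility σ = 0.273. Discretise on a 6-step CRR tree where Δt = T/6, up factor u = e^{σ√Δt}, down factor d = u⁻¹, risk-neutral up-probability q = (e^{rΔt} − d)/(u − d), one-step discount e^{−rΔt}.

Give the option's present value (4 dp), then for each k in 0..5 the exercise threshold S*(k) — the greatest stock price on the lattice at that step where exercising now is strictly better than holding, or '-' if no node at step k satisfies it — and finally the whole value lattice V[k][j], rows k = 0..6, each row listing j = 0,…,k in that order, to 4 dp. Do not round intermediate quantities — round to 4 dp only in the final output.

price = 22.1870
boundary = - - 95.0720 83.4965 95.0720 108.2524
tree:
22.1870
31.2745 13.3009
42.4480 20.4091 6.2891
54.0235 30.1580 10.8252 1.7814
64.1897 42.4480 18.1428 3.5635 0.0000
73.1181 54.0235 29.2676 7.1285 0.0000 0.0000
80.9594 64.1897 42.4480 14.2600 0.0000 0.0000 0.0000

params: Δt=0.22617 u=1.13864 d=0.87824 q=0.49636 e^(-rΔt)=0.99256
t_6 payoffs: 80.9594 64.1897 42.4480 14.2600 0.0000 0.0000 0.0000
t_5: node(5,0) S=64.4019 payoff=73.1181 vs cont=72.0955 → 73.1181 [stop]  node(5,1) S=83.4965 payoff=54.0235 vs cont=53.0010 → 54.0235 [stop]  node(5,2) S=108.2524 payoff=29.2676 vs cont=28.2451 → 29.2676 [stop]  node(5,3) S=140.3482 payoff=0.0000 vs cont=7.1285 → 7.1285 [wait]  node(5,4) S=181.9601 payoff=0.0000 vs cont=0.0000 → 0.0000 [wait]  node(5,5) S=235.9096 payoff=0.0000 vs cont=0.0000 → 0.0000 [wait]  ⇒ S*(5)=108.2524
t_4: node(4,0) S=73.3303 payoff=64.1897 vs cont=63.1672 → 64.1897 [stop]  node(4,1) S=95.0720 payoff=42.4480 vs cont=41.4254 → 42.4480 [stop]  node(4,2) S=123.2600 payoff=14.2600 vs cont=18.1428 → 18.1428 [wait]  node(4,3) S=159.8054 payoff=0.0000 vs cont=3.5635 → 3.5635 [wait]  node(4,4) S=207.1863 payoff=0.0000 vs cont=0.0000 → 0.0000 [wait]  ⇒ S*(4)=95.0720
t_3: node(3,0) S=83.4965 payoff=54.0235 vs cont=53.0010 → 54.0235 [stop]  node(3,1) S=108.2524 payoff=29.2676 vs cont=30.1580 → 30.1580 [wait]  node(3,2) S=140.3482 payoff=0.0000 vs cont=10.8252 → 10.8252 [wait]  node(3,3) S=181.9601 payoff=0.0000 vs cont=1.7814 → 1.7814 [wait]  ⇒ S*(3)=83.4965
t_2: node(2,0) S=95.0720 payoff=42.4480 vs cont=41.8641 → 42.4480 [stop]  node(2,1) S=123.2600 payoff=14.2600 vs cont=20.4091 → 20.4091 [wait]  node(2,2) S=159.8054 payoff=0.0000 vs cont=6.2891 → 6.2891 [wait]  ⇒ S*(2)=95.0720
t_1: node(1,0) S=108.2524 payoff=29.2676 vs cont=31.2745 → 31.2745 [wait]  node(1,1) S=140.3482 payoff=0.0000 vs cont=13.3009 → 13.3009 [wait]  ⇒ S*(1)=-
t_0: node(0,0) S=123.2600 payoff=14.2600 vs cont=22.1870 → 22.1870 [wait]  ⇒ S*(0)=-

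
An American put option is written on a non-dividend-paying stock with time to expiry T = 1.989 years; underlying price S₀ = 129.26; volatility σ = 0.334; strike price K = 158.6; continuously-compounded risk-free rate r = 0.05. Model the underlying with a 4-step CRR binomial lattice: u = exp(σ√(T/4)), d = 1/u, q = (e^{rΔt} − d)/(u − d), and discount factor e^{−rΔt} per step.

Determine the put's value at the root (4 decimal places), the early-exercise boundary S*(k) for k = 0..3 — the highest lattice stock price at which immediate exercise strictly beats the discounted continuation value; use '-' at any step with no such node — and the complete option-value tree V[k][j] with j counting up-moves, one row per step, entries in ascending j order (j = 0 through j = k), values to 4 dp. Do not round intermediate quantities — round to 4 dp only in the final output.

Δt=0.49725, u=1.26557, d=0.79016, q=0.49434, disc=e^(-rΔt)=0.97544
k=4 terminal: V=max(K-S,0) → 108.2130 77.8967 29.3400 0.0000 0.0000
k=3: j=0 S=63.7683 intr=94.8317 cont=90.9371 V=94.8317[EX]; j=1 S=102.1357 intr=56.4643 cont=52.5697 V=56.4643[EX]; j=2 S=163.5877 intr=0.0000 cont=14.4717 V=14.4717[hold]; j=3 S=262.0134 intr=0.0000 cont=0.0000 V=0.0000[hold]  S*(3)=102.1357
k=2: j=0 S=80.7033 intr=77.8967 cont=74.0021 V=77.8967[EX]; j=1 S=129.2600 intr=29.3400 cont=34.8288 V=34.8288[hold]; j=2 S=207.0318 intr=0.0000 cont=7.1380 V=7.1380[hold]  S*(2)=80.7033
k=1: j=0 S=102.1357 intr=56.4643 cont=55.2164 V=56.4643[EX]; j=1 S=163.5877 intr=0.0000 cont=20.6210 V=20.6210[hold]  S*(1)=102.1357
k=0: j=0 S=129.2600 intr=29.3400 cont=37.7940 V=37.7940[hold]  S*(0)=-

price = 37.7940
boundary = - 102.1357 80.7033 102.1357
tree:
37.7940
56.4643 20.6210
77.8967 34.8288 7.1380
94.8317 56.4643 14.4717 0.0000
108.2130 77.8967 29.3400 0.0000 0.0000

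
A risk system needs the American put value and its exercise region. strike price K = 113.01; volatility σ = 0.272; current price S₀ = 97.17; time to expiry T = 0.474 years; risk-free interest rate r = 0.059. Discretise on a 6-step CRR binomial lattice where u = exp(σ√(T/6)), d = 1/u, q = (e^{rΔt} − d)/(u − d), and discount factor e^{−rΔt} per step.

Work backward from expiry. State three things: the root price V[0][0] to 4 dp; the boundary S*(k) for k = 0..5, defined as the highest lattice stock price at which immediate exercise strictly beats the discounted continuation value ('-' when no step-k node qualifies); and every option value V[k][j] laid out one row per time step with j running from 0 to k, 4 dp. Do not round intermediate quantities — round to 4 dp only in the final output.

Δt=0.07900  u=1.07945  d=0.92640  q=0.51142  discount=0.99535
step 6 (expiry): payoffs max(K−S,0) = 51.5887 41.4412 29.6173 15.8400 0.0000 0.0000 0.0000
step 5: (k=5,j=0): S=66.3012, (K−S)⁺=46.7088, hold=46.1833 ⇒ V=46.7088 exercise | (k=5,j=1): S=77.2548, (K−S)⁺=35.7552, hold=35.2297 ⇒ V=35.7552 exercise | (k=5,j=2): S=90.0181, (K−S)⁺=22.9919, hold=22.4664 ⇒ V=22.9919 exercise | (k=5,j=3): S=104.8901, (K−S)⁺=8.1199, hold=7.7031 ⇒ V=8.1199 exercise | (k=5,j=4): S=122.2190, (K−S)⁺=0.0000, hold=0.0000 ⇒ V=0.0000 continue | (k=5,j=5): S=142.4109, (K−S)⁺=0.0000, hold=0.0000 ⇒ V=0.0000 continue  boundary S*=104.8901
step 4: (k=4,j=0): S=71.5688, (K−S)⁺=41.4412, hold=40.9157 ⇒ V=41.4412 exercise | (k=4,j=1): S=83.3927, (K−S)⁺=29.6173, hold=29.0918 ⇒ V=29.6173 exercise | (k=4,j=2): S=97.1700, (K−S)⁺=15.8400, hold=15.3145 ⇒ V=15.8400 exercise | (k=4,j=3): S=113.2235, (K−S)⁺=0.0000, hold=3.9488 ⇒ V=3.9488 continue | (k=4,j=4): S=131.9292, (K−S)⁺=0.0000, hold=0.0000 ⇒ V=0.0000 continue  boundary S*=97.1700
step 3: (k=3,j=0): S=77.2548, (K−S)⁺=35.7552, hold=35.2297 ⇒ V=35.7552 exercise | (k=3,j=1): S=90.0181, (K−S)⁺=22.9919, hold=22.4664 ⇒ V=22.9919 exercise | (k=3,j=2): S=104.8901, (K−S)⁺=8.1199, hold=9.7132 ⇒ V=9.7132 continue | (k=3,j=3): S=122.2190, (K−S)⁺=0.0000, hold=1.9203 ⇒ V=1.9203 continue  boundary S*=90.0181
step 2: (k=2,j=0): S=83.3927, (K−S)⁺=29.6173, hold=29.0918 ⇒ V=29.6173 exercise | (k=2,j=1): S=97.1700, (K−S)⁺=15.8400, hold=16.1255 ⇒ V=16.1255 continue | (k=2,j=2): S=113.2235, (K−S)⁺=0.0000, hold=5.7011 ⇒ V=5.7011 continue  boundary S*=83.3927
step 1: (k=1,j=0): S=90.0181, (K−S)⁺=22.9919, hold=22.6117 ⇒ V=22.9919 exercise | (k=1,j=1): S=104.8901, (K−S)⁺=8.1199, hold=10.7441 ⇒ V=10.7441 continue  boundary S*=90.0181
step 0: (k=0,j=0): S=97.1700, (K−S)⁺=15.8400, hold=16.6503 ⇒ V=16.6503 continue  boundary S*=-

price = 16.6503
boundary = - 90.0181 83.3927 90.0181 97.1700 104.8901
tree:
16.6503
22.9919 10.7441
29.6173 16.1255 5.7011
35.7552 22.9919 9.7132 1.9203
41.4412 29.6173 15.8400 3.9488 0.0000
46.7088 35.7552 22.9919 8.1199 0.0000 0.0000
51.5887 41.4412 29.6173 15.8400 0.0000 0.0000 0.0000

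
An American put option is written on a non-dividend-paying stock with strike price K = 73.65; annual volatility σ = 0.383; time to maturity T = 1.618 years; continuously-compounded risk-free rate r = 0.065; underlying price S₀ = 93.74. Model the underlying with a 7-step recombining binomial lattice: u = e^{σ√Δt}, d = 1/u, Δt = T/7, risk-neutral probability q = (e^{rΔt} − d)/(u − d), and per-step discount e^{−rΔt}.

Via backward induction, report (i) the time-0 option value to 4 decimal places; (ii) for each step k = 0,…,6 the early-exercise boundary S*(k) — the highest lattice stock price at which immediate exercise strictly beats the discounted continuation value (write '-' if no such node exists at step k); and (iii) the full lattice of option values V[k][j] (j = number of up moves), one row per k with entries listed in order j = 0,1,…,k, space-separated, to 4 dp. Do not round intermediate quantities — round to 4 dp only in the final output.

price = 5.5429
boundary = - - - - 44.8795 53.9532 44.8795
tree:
5.5429
8.8115 2.3774
13.6048 4.1903 0.6003
20.2503 7.2402 1.2066 0.0000
28.7705 12.1762 2.4254 0.0000 0.0000
36.3182 19.6968 4.8751 0.0000 0.0000 0.0000
42.5966 28.7705 9.7992 0.0000 0.0000 0.0000 0.0000
47.8191 36.3182 19.6968 0.0000 0.0000 0.0000 0.0000 0.0000

Δt=0.23114  u=1.20218  d=0.83182  q=0.49497  discount=0.98509
step 7 (expiry): payoffs max(K−S,0) = 47.8191 36.3182 19.6968 0.0000 0.0000 0.0000 0.0000 0.0000
step 6: (k=6,j=0): S=31.0534, (K−S)⁺=42.5966, hold=41.4983 ⇒ V=42.5966 exercise | (k=6,j=1): S=44.8795, (K−S)⁺=28.7705, hold=27.6723 ⇒ V=28.7705 exercise | (k=6,j=2): S=64.8614, (K−S)⁺=8.7886, hold=9.7992 ⇒ V=9.7992 continue | (k=6,j=3): S=93.7400, (K−S)⁺=0.0000, hold=0.0000 ⇒ V=0.0000 continue | (k=6,j=4): S=135.4764, (K−S)⁺=0.0000, hold=0.0000 ⇒ V=0.0000 continue | (k=6,j=5): S=195.7953, (K−S)⁺=0.0000, hold=0.0000 ⇒ V=0.0000 continue | (k=6,j=6): S=282.9703, (K−S)⁺=0.0000, hold=0.0000 ⇒ V=0.0000 continue  boundary S*=44.8795
step 5: (k=5,j=0): S=37.3318, (K−S)⁺=36.3182, hold=35.2200 ⇒ V=36.3182 exercise | (k=5,j=1): S=53.9532, (K−S)⁺=19.6968, hold=19.0913 ⇒ V=19.6968 exercise | (k=5,j=2): S=77.9750, (K−S)⁺=0.0000, hold=4.8751 ⇒ V=4.8751 continue | (k=5,j=3): S=112.6923, (K−S)⁺=0.0000, hold=0.0000 ⇒ V=0.0000 continue | (k=5,j=4): S=162.8669, (K−S)⁺=0.0000, hold=0.0000 ⇒ V=0.0000 continue | (k=5,j=5): S=235.3810, (K−S)⁺=0.0000, hold=0.0000 ⇒ V=0.0000 continue  boundary S*=53.9532
step 4: (k=4,j=0): S=44.8795, (K−S)⁺=28.7705, hold=27.6723 ⇒ V=28.7705 exercise | (k=4,j=1): S=64.8614, (K−S)⁺=8.7886, hold=12.1762 ⇒ V=12.1762 continue | (k=4,j=2): S=93.7400, (K−S)⁺=0.0000, hold=2.4254 ⇒ V=2.4254 continue | (k=4,j=3): S=135.4764, (K−S)⁺=0.0000, hold=0.0000 ⇒ V=0.0000 continue | (k=4,j=4): S=195.7953, (K−S)⁺=0.0000, hold=0.0000 ⇒ V=0.0000 continue  boundary S*=44.8795
step 3: (k=3,j=0): S=53.9532, (K−S)⁺=19.6968, hold=20.2503 ⇒ V=20.2503 continue | (k=3,j=1): S=77.9750, (K−S)⁺=0.0000, hold=7.2402 ⇒ V=7.2402 continue | (k=3,j=2): S=112.6923, (K−S)⁺=0.0000, hold=1.2066 ⇒ V=1.2066 continue | (k=3,j=3): S=162.8669, (K−S)⁺=0.0000, hold=0.0000 ⇒ V=0.0000 continue  boundary S*=-
step 2: (k=2,j=0): S=64.8614, (K−S)⁺=8.7886, hold=13.6048 ⇒ V=13.6048 continue | (k=2,j=1): S=93.7400, (K−S)⁺=0.0000, hold=4.1903 ⇒ V=4.1903 continue | (k=2,j=2): S=135.4764, (K−S)⁺=0.0000, hold=0.6003 ⇒ V=0.6003 continue  boundary S*=-
step 1: (k=1,j=0): S=77.9750, (K−S)⁺=0.0000, hold=8.8115 ⇒ V=8.8115 continue | (k=1,j=1): S=112.6923, (K−S)⁺=0.0000, hold=2.3774 ⇒ V=2.3774 continue  boundary S*=-
step 0: (k=0,j=0): S=93.7400, (K−S)⁺=0.0000, hold=5.5429 ⇒ V=5.5429 continue  boundary S*=-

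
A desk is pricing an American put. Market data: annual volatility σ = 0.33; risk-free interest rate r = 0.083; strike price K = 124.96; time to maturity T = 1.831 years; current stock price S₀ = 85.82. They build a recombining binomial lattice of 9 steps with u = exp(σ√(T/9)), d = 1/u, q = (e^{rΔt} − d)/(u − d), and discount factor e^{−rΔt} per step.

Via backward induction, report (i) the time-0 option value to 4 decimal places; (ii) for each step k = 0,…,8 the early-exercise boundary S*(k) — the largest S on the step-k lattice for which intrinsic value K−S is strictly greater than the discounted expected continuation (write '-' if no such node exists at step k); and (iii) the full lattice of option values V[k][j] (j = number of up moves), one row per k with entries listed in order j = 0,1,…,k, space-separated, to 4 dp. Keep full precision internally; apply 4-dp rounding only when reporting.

Δt=0.20344, u=1.16049, d=0.86170, q=0.51985, disc=e^(-rΔt)=0.98326
k=9 terminal: V=max(K-S,0) → 102.4797 94.6847 84.1869 70.0490 51.0087 25.3664 0.0000 0.0000 0.0000 0.0000
k=8: j=0 S=26.0882 intr=98.8718 cont=96.7794 V=98.8718[EX]; j=1 S=35.1343 intr=89.8257 cont=87.7334 V=89.8257[EX]; j=2 S=47.3169 intr=77.6431 cont=75.5507 V=77.6431[EX]; j=3 S=63.7239 intr=61.2361 cont=59.1437 V=61.2361[EX]; j=4 S=85.8200 intr=39.1400 cont=37.0477 V=39.1400[EX]; j=5 S=115.5778 intr=9.3822 cont=11.9757 V=11.9757[hold]; j=6 S=155.6540 intr=0.0000 cont=0.0000 V=0.0000[hold]; j=7 S=209.6265 intr=0.0000 cont=0.0000 V=0.0000[hold]; j=8 S=282.3138 intr=0.0000 cont=0.0000 V=0.0000[hold]  S*(8)=85.8200
k=7: j=0 S=30.2753 intr=94.6847 cont=92.5924 V=94.6847[EX]; j=1 S=40.7731 intr=84.1869 cont=82.0946 V=84.1869[EX]; j=2 S=54.9110 intr=70.0490 cont=67.9566 V=70.0490[EX]; j=3 S=73.9513 intr=51.0087 cont=48.9164 V=51.0087[EX]; j=4 S=99.5936 intr=25.3664 cont=24.5997 V=25.3664[EX]; j=5 S=134.1274 intr=0.0000 cont=5.6539 V=5.6539[hold]; j=6 S=180.6356 intr=0.0000 cont=0.0000 V=0.0000[hold]; j=7 S=243.2703 intr=0.0000 cont=0.0000 V=0.0000[hold]  S*(7)=99.5936
k=6: j=0 S=35.1343 intr=89.8257 cont=87.7334 V=89.8257[EX]; j=1 S=47.3169 intr=77.6431 cont=75.5507 V=77.6431[EX]; j=2 S=63.7239 intr=61.2361 cont=59.1437 V=61.2361[EX]; j=3 S=85.8200 intr=39.1400 cont=37.0477 V=39.1400[EX]; j=4 S=115.5778 intr=9.3822 cont=14.8657 V=14.8657[hold]; j=5 S=155.6540 intr=0.0000 cont=2.6692 V=2.6692[hold]; j=6 S=209.6265 intr=0.0000 cont=0.0000 V=0.0000[hold]  S*(6)=85.8200
k=5: j=0 S=40.7731 intr=84.1869 cont=82.0946 V=84.1869[EX]; j=1 S=54.9110 intr=70.0490 cont=67.9566 V=70.0490[EX]; j=2 S=73.9513 intr=51.0087 cont=48.9164 V=51.0087[EX]; j=3 S=99.5936 intr=25.3664 cont=26.0769 V=26.0769[hold]; j=4 S=134.1274 intr=0.0000 cont=8.3826 V=8.3826[hold]; j=5 S=180.6356 intr=0.0000 cont=1.2602 V=1.2602[hold]  S*(5)=73.9513
k=4: j=0 S=47.3169 intr=77.6431 cont=75.5507 V=77.6431[EX]; j=1 S=63.7239 intr=61.2361 cont=59.1437 V=61.2361[EX]; j=2 S=85.8200 intr=39.1400 cont=37.4108 V=39.1400[EX]; j=3 S=115.5778 intr=9.3822 cont=16.5959 V=16.5959[hold]; j=4 S=155.6540 intr=0.0000 cont=4.6016 V=4.6016[hold]  S*(4)=85.8200
k=3: j=0 S=54.9110 intr=70.0490 cont=67.9566 V=70.0490[EX]; j=1 S=73.9513 intr=51.0087 cont=48.9164 V=51.0087[EX]; j=2 S=99.5936 intr=25.3664 cont=26.9613 V=26.9613[hold]; j=3 S=134.1274 intr=0.0000 cont=10.1872 V=10.1872[hold]  S*(3)=73.9513
k=2: j=0 S=63.7239 intr=61.2361 cont=59.1437 V=61.2361[EX]; j=1 S=85.8200 intr=39.1400 cont=37.8629 V=39.1400[EX]; j=2 S=115.5778 intr=9.3822 cont=17.9358 V=17.9358[hold]  S*(2)=85.8200
k=1: j=0 S=73.9513 intr=51.0087 cont=48.9164 V=51.0087[EX]; j=1 S=99.5936 intr=25.3664 cont=27.6462 V=27.6462[hold]  S*(1)=73.9513
k=0: j=0 S=85.8200 intr=39.1400 cont=38.2130 V=39.1400[EX]  S*(0)=85.8200

price = 39.1400
boundary = 85.8200 73.9513 85.8200 73.9513 85.8200 73.9513 85.8200 99.5936 85.8200
tree:
39.1400
51.0087 27.6462
61.2361 39.1400 17.9358
70.0490 51.0087 26.9613 10.1872
77.6431 61.2361 39.1400 16.5959 4.6016
84.1869 70.0490 51.0087 26.0769 8.3826 1.2602
89.8257 77.6431 61.2361 39.1400 14.8657 2.6692 0.0000
94.6847 84.1869 70.0490 51.0087 25.3664 5.6539 0.0000 0.0000
98.8718 89.8257 77.6431 61.2361 39.1400 11.9757 0.0000 0.0000 0.0000
102.4797 94.6847 84.1869 70.0490 51.0087 25.3664 0.0000 0.0000 0.0000 0.0000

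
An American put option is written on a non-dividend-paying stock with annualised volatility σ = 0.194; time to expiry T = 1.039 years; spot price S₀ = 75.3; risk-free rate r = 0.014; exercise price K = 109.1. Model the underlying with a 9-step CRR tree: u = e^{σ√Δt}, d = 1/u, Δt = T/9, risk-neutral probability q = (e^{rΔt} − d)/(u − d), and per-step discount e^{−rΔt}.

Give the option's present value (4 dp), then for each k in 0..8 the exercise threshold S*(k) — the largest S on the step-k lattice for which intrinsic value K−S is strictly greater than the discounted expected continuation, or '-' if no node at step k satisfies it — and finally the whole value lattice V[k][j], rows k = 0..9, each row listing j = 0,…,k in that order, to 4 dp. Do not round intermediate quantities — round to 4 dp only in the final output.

price = 33.8000
boundary = 75.3000 80.4307 75.3000 80.4307 85.9110 80.4307 85.9110 91.7646 98.0172
tree:
33.8000
38.6034 28.6693
43.1004 33.8000 23.3540
47.3105 38.6034 28.6693 18.0245
51.2521 43.1004 33.8000 23.1890 12.8310
54.9422 47.3105 38.6034 28.6693 17.6287 7.9937
58.3969 51.2521 43.1004 33.8000 23.1890 12.0314 3.9134
61.6313 54.9422 47.3105 38.6034 28.6693 17.3354 6.6765 1.1161
64.6593 58.3969 51.2521 43.1004 33.8000 23.1890 11.0828 2.2171 0.0000
67.4942 61.6313 54.9422 47.3105 38.6034 28.6693 17.3354 4.4043 0.0000 0.0000

params: Δt=0.11544 u=1.06814 d=0.93621 q=0.49579 e^(-rΔt)=0.99839
t_9 payoffs: 67.4942 61.6313 54.9422 47.3105 38.6034 28.6693 17.3354 4.4043 0.0000 0.0000
t_8: node(8,0) S=44.4407 payoff=64.6593 vs cont=64.4831 → 64.6593 [stop]  node(8,1) S=50.7031 payoff=58.3969 vs cont=58.2207 → 58.3969 [stop]  node(8,2) S=57.8479 payoff=51.2521 vs cont=51.0759 → 51.2521 [stop]  node(8,3) S=65.9996 payoff=43.1004 vs cont=42.9242 → 43.1004 [stop]  node(8,4) S=75.3000 payoff=33.8000 vs cont=33.6238 → 33.8000 [stop]  node(8,5) S=85.9110 payoff=23.1890 vs cont=23.0129 → 23.1890 [stop]  node(8,6) S=98.0172 payoff=11.0828 vs cont=10.9067 → 11.0828 [stop]  node(8,7) S=111.8293 payoff=0.0000 vs cont=2.2171 → 2.2171 [wait]  node(8,8) S=127.5878 payoff=0.0000 vs cont=0.0000 → 0.0000 [wait]  ⇒ S*(8)=98.0172
t_7: node(7,0) S=47.4687 payoff=61.6313 vs cont=61.4551 → 61.6313 [stop]  node(7,1) S=54.1578 payoff=54.9422 vs cont=54.7660 → 54.9422 [stop]  node(7,2) S=61.7895 payoff=47.3105 vs cont=47.1343 → 47.3105 [stop]  node(7,3) S=70.4966 payoff=38.6034 vs cont=38.4272 → 38.6034 [stop]  node(7,4) S=80.4307 payoff=28.6693 vs cont=28.4931 → 28.6693 [stop]  node(7,5) S=91.7646 payoff=17.3354 vs cont=17.1592 → 17.3354 [stop]  node(7,6) S=104.6957 payoff=4.4043 vs cont=6.6765 → 6.6765 [wait]  node(7,7) S=119.4490 payoff=0.0000 vs cont=1.1161 → 1.1161 [wait]  ⇒ S*(7)=91.7646
t_6: node(6,0) S=50.7031 payoff=58.3969 vs cont=58.2207 → 58.3969 [stop]  node(6,1) S=57.8479 payoff=51.2521 vs cont=51.0759 → 51.2521 [stop]  node(6,2) S=65.9996 payoff=43.1004 vs cont=42.9242 → 43.1004 [stop]  node(6,3) S=75.3000 payoff=33.8000 vs cont=33.6238 → 33.8000 [stop]  node(6,4) S=85.9110 payoff=23.1890 vs cont=23.0129 → 23.1890 [stop]  node(6,5) S=98.0172 payoff=11.0828 vs cont=12.0314 → 12.0314 [wait]  node(6,6) S=111.8293 payoff=0.0000 vs cont=3.9134 → 3.9134 [wait]  ⇒ S*(6)=85.9110
t_5: node(5,0) S=54.1578 payoff=54.9422 vs cont=54.7660 → 54.9422 [stop]  node(5,1) S=61.7895 payoff=47.3105 vs cont=47.1343 → 47.3105 [stop]  node(5,2) S=70.4966 payoff=38.6034 vs cont=38.4272 → 38.6034 [stop]  node(5,3) S=80.4307 payoff=28.6693 vs cont=28.4931 → 28.6693 [stop]  node(5,4) S=91.7646 payoff=17.3354 vs cont=17.6287 → 17.6287 [wait]  node(5,5) S=104.6957 payoff=4.4043 vs cont=7.9937 → 7.9937 [wait]  ⇒ S*(5)=80.4307
t_4: node(4,0) S=57.8479 payoff=51.2521 vs cont=51.0759 → 51.2521 [stop]  node(4,1) S=65.9996 payoff=43.1004 vs cont=42.9242 → 43.1004 [stop]  node(4,2) S=75.3000 payoff=33.8000 vs cont=33.6238 → 33.8000 [stop]  node(4,3) S=85.9110 payoff=23.1890 vs cont=23.1581 → 23.1890 [stop]  node(4,4) S=98.0172 payoff=11.0828 vs cont=12.8310 → 12.8310 [wait]  ⇒ S*(4)=85.9110
t_3: node(3,0) S=61.7895 payoff=47.3105 vs cont=47.1343 → 47.3105 [stop]  node(3,1) S=70.4966 payoff=38.6034 vs cont=38.4272 → 38.6034 [stop]  node(3,2) S=80.4307 payoff=28.6693 vs cont=28.4931 → 28.6693 [stop]  node(3,3) S=91.7646 payoff=17.3354 vs cont=18.0245 → 18.0245 [wait]  ⇒ S*(3)=80.4307
t_2: node(2,0) S=65.9996 payoff=43.1004 vs cont=42.9242 → 43.1004 [stop]  node(2,1) S=75.3000 payoff=33.8000 vs cont=33.6238 → 33.8000 [stop]  node(2,2) S=85.9110 payoff=23.1890 vs cont=23.3540 → 23.3540 [wait]  ⇒ S*(2)=75.3000
t_1: node(1,0) S=70.4966 payoff=38.6034 vs cont=38.4272 → 38.6034 [stop]  node(1,1) S=80.4307 payoff=28.6693 vs cont=28.5748 → 28.6693 [stop]  ⇒ S*(1)=80.4307
t_0: node(0,0) S=75.3000 payoff=33.8000 vs cont=33.6238 → 33.8000 [stop]  ⇒ S*(0)=75.3000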